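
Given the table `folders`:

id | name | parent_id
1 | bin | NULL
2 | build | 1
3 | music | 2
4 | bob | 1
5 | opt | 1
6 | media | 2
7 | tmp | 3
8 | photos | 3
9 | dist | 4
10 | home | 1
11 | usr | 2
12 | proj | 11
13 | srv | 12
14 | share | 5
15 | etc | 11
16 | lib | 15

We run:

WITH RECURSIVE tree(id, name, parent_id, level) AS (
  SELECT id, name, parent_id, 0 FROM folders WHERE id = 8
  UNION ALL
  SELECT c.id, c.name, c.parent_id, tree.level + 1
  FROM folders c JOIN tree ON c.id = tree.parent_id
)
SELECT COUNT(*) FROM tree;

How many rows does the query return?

4

Base: id=8 (photos), parent_id=3, level 0.
Iteration 1: join on id=3 -> music (id 3, parent_id=2, level 1).
Iteration 2: join on id=2 -> build (id 2, parent_id=1, level 2).
Iteration 3: join on id=1 -> bin (id 1, parent_id=NULL, level 3).
Iteration 4: parent_id is NULL; no match; recursion stops.
Total rows emitted: 4.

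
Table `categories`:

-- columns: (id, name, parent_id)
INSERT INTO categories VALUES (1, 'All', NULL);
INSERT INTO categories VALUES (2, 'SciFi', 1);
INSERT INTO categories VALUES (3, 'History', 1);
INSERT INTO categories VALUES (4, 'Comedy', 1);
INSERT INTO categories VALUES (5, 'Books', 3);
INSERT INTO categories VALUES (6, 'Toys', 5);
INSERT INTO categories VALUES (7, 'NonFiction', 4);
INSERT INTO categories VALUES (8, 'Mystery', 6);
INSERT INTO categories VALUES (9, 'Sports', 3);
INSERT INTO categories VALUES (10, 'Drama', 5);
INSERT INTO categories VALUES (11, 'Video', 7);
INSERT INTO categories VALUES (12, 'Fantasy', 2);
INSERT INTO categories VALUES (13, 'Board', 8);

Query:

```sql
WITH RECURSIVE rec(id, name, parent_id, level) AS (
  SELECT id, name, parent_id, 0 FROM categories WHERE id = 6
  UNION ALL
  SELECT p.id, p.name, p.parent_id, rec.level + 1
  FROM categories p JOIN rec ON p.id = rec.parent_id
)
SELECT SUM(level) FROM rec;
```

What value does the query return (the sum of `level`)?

6

Base: id=6 (Toys), parent_id=5, level 0.
Iteration 1: join on id=5 -> Books (id 5, parent_id=3, level 1).
Iteration 2: join on id=3 -> History (id 3, parent_id=1, level 2).
Iteration 3: join on id=1 -> All (id 1, parent_id=NULL, level 3).
Iteration 4: parent_id is NULL; no match; recursion stops.
SUM(level) = 0 + 1 + 2 + 3 = 6.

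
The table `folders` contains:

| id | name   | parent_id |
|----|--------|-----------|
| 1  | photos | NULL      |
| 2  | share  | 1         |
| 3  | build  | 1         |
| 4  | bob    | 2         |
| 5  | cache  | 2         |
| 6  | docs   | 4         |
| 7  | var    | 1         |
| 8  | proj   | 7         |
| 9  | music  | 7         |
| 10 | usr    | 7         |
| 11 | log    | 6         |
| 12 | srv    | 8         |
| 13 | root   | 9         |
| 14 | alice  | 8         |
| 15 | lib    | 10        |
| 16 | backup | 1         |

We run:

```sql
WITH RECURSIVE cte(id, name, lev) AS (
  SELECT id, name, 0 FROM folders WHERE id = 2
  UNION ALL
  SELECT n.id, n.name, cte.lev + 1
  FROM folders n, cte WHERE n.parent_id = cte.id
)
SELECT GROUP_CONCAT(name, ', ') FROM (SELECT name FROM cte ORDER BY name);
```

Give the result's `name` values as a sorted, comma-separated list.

Base: id=2 (share) at lev 0.
Iteration 1: rows with parent_id in {2} -> bob (id 4, lev 1), cache (id 5, lev 1).
Iteration 2: rows with parent_id in {4,5} -> docs (id 6, lev 2).
Iteration 3: rows with parent_id in {6} -> log (id 11, lev 3).
Iteration 4: no rows with parent_id in {11}; recursion stops.

bob, cache, docs, log, share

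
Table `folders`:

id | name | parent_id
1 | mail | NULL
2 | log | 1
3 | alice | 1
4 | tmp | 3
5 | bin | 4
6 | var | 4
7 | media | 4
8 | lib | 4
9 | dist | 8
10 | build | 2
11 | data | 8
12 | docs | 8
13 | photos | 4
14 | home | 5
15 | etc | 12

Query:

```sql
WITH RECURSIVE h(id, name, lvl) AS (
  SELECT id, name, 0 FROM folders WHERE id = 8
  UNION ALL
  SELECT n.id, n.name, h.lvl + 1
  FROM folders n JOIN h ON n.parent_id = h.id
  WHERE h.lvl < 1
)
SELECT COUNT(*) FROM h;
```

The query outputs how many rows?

4

Base: id=8 (lib) at lvl 0.
Iteration 1: rows with parent_id in {8} -> dist (id 9, lvl 1), data (id 11, lvl 1), docs (id 12, lvl 1).
Iteration 2: lvl < 1 fails for all current rows; recursion stops.
Total rows emitted: 4.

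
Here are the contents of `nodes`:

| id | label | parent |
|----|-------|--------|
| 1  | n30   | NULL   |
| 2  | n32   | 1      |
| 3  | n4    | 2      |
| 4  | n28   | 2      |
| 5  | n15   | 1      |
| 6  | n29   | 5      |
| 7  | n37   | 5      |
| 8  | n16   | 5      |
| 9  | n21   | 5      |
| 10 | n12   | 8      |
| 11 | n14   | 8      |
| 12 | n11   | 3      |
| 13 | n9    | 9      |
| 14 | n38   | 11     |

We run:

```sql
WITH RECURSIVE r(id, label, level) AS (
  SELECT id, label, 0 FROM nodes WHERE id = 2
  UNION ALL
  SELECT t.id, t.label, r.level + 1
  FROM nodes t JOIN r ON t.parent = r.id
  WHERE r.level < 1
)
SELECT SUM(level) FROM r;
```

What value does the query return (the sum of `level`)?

2

Base: id=2 (n32) at level 0.
Iteration 1: rows with parent in {2} -> n4 (id 3, level 1), n28 (id 4, level 1).
Iteration 2: level < 1 fails for all current rows; recursion stops.
SUM(level) = 0 + 1 + 1 = 2.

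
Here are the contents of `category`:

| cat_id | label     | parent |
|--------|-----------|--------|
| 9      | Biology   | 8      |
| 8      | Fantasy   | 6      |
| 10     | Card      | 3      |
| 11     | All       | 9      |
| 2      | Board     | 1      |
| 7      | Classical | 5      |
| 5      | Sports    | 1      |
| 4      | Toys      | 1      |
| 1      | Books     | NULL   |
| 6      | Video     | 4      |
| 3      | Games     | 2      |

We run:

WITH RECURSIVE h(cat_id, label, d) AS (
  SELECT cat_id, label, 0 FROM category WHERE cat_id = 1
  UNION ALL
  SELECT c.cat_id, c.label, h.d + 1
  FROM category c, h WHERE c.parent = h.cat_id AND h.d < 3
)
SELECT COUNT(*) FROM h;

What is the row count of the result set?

9

Base: cat_id=1 (Books) at d 0.
Iteration 1: rows with parent in {1} -> Board (id 2, d 1), Toys (id 4, d 1), Sports (id 5, d 1).
Iteration 2: rows with parent in {2,4,5} -> Games (id 3, d 2), Video (id 6, d 2), Classical (id 7, d 2).
Iteration 3: rows with parent in {3,6,7} -> Fantasy (id 8, d 3), Card (id 10, d 3).
Iteration 4: d < 3 fails for all current rows; recursion stops.
Total rows emitted: 9.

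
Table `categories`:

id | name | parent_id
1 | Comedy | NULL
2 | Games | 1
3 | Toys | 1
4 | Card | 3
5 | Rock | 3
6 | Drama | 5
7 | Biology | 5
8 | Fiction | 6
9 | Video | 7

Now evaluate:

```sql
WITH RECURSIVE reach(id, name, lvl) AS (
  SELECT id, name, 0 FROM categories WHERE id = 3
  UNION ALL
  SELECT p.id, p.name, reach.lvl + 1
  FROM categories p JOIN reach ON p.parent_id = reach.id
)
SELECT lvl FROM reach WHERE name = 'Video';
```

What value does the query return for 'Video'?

Base: id=3 (Toys) at lvl 0.
Iteration 1: rows with parent_id in {3} -> Card (id 4, lvl 1), Rock (id 5, lvl 1).
Iteration 2: rows with parent_id in {4,5} -> Drama (id 6, lvl 2), Biology (id 7, lvl 2).
Iteration 3: rows with parent_id in {6,7} -> Fiction (id 8, lvl 3), Video (id 9, lvl 3).
Iteration 4: no rows with parent_id in {8,9}; recursion stops.

3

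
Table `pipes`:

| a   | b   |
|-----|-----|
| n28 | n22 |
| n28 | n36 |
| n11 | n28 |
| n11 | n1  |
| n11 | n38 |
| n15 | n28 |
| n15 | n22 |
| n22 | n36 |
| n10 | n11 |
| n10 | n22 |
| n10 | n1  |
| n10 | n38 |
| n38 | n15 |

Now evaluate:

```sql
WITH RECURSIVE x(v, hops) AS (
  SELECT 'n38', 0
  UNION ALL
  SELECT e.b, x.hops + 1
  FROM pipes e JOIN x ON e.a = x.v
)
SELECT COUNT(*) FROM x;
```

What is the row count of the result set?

8

Base: (n38, hops=0).
Iteration 1: edges from {n38} -> (n15, hops=1).
Iteration 2: edges from {n15} -> (n22, hops=2), (n28, hops=2).
Iteration 3: edges from {n22,n28} -> (n22, hops=3), (n36, hops=3) x2. [UNION ALL keeps all 3 new rows, including repeats]
Iteration 4: edges from {n22,n36} -> (n36, hops=4).
Iteration 5: no outgoing edges from {n36}; recursion stops.
Total rows emitted: 8.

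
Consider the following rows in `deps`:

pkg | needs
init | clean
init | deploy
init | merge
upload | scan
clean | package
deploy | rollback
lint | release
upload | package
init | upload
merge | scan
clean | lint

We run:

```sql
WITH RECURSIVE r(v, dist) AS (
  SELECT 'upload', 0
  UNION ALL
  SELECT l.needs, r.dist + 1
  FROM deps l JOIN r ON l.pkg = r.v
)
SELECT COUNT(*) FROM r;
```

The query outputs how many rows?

Base: (upload, dist=0).
Iteration 1: edges from {upload} -> (package, dist=1), (scan, dist=1).
Iteration 2: no outgoing edges from {package,scan}; recursion stops.
Total rows emitted: 3.

3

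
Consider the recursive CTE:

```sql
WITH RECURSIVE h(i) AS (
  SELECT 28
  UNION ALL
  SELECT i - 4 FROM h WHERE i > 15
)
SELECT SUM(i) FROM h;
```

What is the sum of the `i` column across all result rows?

100

Base: i=28.
Iteration 1: 28 > 15 holds -> i = 28 - 4 = 24.
Iteration 2: 24 > 15 holds -> i = 24 - 4 = 20.
Iteration 3: 20 > 15 holds -> i = 20 - 4 = 16.
Iteration 4: 16 > 15 holds -> i = 16 - 4 = 12.
Iteration 5: 12 > 15 fails; recursion stops.
SUM(i) = 28 + 24 + 20 + 16 + 12 = 100.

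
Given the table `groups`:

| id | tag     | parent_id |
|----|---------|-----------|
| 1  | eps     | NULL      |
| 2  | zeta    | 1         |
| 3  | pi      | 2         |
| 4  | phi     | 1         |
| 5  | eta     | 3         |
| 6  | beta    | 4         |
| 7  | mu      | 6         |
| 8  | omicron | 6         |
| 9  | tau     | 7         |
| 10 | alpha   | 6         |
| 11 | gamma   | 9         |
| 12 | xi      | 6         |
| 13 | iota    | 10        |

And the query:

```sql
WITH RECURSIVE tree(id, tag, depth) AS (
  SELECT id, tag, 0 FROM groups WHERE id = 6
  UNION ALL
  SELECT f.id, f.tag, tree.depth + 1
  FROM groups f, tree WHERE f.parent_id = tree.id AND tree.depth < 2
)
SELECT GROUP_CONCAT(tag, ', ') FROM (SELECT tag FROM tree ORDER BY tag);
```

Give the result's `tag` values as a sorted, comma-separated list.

alpha, beta, iota, mu, omicron, tau, xi

Base: id=6 (beta) at depth 0.
Iteration 1: rows with parent_id in {6} -> mu (id 7, depth 1), omicron (id 8, depth 1), alpha (id 10, depth 1), xi (id 12, depth 1).
Iteration 2: rows with parent_id in {7,8,10,12} -> tau (id 9, depth 2), iota (id 13, depth 2).
Iteration 3: depth < 2 fails for all current rows; recursion stops.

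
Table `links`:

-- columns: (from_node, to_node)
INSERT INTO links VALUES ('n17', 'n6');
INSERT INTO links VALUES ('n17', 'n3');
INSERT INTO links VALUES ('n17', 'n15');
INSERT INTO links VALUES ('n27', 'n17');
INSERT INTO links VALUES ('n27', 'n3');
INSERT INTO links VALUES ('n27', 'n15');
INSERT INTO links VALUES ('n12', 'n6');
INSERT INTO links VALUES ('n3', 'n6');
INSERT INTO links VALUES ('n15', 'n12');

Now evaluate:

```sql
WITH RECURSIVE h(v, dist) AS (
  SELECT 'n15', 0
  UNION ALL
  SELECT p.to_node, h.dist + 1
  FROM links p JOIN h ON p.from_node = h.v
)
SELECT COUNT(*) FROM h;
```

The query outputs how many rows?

Base: (n15, dist=0).
Iteration 1: edges from {n15} -> (n12, dist=1).
Iteration 2: edges from {n12} -> (n6, dist=2).
Iteration 3: no outgoing edges from {n6}; recursion stops.
Total rows emitted: 3.

3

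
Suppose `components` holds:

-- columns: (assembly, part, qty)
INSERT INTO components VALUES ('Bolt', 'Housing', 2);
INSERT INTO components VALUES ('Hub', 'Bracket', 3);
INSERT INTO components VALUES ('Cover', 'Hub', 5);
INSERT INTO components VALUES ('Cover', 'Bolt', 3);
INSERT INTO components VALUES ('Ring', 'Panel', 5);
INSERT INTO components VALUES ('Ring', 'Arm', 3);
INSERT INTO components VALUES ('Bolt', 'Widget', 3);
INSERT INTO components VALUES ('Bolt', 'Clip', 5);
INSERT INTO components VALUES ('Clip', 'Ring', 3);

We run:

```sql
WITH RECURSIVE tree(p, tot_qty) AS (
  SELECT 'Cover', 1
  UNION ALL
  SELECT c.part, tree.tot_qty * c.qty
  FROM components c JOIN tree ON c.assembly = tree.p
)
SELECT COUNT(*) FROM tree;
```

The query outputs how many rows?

Base: (Cover, tot_qty=1).
Iteration 1: components of {Cover} -> Bolt = 1*3 = 3, Hub = 1*5 = 5.
Iteration 2: components of {Bolt,Hub} -> Bracket = 5*3 = 15, Clip = 3*5 = 15, Housing = 3*2 = 6, Widget = 3*3 = 9.
Iteration 3: components of {Bracket,Clip,Housing,Widget} -> Ring = 15*3 = 45.
Iteration 4: components of {Ring} -> Arm = 45*3 = 135, Panel = 45*5 = 225.
Iteration 5: no further components; recursion stops.
Total rows emitted: 10.

10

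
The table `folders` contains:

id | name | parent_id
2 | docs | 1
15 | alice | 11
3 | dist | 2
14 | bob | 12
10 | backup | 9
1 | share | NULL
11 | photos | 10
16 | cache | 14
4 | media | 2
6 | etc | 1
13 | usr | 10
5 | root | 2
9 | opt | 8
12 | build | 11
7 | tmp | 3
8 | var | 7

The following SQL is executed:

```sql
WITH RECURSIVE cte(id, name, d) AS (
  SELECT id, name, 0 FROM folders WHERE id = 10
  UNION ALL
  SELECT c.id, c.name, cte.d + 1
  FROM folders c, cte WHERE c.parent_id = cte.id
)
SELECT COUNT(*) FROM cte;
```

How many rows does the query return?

7

Base: id=10 (backup) at d 0.
Iteration 1: rows with parent_id in {10} -> photos (id 11, d 1), usr (id 13, d 1).
Iteration 2: rows with parent_id in {11,13} -> build (id 12, d 2), alice (id 15, d 2).
Iteration 3: rows with parent_id in {12,15} -> bob (id 14, d 3).
Iteration 4: rows with parent_id in {14} -> cache (id 16, d 4).
Iteration 5: no rows with parent_id in {16}; recursion stops.
Total rows emitted: 7.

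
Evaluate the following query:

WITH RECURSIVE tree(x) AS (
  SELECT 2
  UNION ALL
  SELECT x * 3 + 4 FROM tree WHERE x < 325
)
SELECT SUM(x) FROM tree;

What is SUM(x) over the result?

Base: x=2.
Iteration 1: 2 < 325 holds -> x = 2 * 3 + 4 = 10.
Iteration 2: 10 < 325 holds -> x = 10 * 3 + 4 = 34.
Iteration 3: 34 < 325 holds -> x = 34 * 3 + 4 = 106.
Iteration 4: 106 < 325 holds -> x = 106 * 3 + 4 = 322.
Iteration 5: 322 < 325 holds -> x = 322 * 3 + 4 = 970.
Iteration 6: 970 < 325 fails; recursion stops.
SUM(x) = 2 + 10 + 34 + 106 + 322 + 970 = 1444.

1444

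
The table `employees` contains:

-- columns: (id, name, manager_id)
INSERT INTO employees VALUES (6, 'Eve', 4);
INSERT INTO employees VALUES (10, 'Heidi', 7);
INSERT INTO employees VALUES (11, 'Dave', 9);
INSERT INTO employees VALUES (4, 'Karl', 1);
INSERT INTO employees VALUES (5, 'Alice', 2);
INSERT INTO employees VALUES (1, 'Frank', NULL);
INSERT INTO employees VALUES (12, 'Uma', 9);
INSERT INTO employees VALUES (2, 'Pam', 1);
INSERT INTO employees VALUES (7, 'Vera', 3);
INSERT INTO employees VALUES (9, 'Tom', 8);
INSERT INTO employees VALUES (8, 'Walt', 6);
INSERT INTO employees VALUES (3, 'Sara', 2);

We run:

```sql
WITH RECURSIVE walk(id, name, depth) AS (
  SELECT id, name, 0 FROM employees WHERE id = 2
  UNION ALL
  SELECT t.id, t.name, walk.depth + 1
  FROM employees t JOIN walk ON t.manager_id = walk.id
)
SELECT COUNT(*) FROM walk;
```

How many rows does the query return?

5

Base: id=2 (Pam) at depth 0.
Iteration 1: rows with manager_id in {2} -> Sara (id 3, depth 1), Alice (id 5, depth 1).
Iteration 2: rows with manager_id in {3,5} -> Vera (id 7, depth 2).
Iteration 3: rows with manager_id in {7} -> Heidi (id 10, depth 3).
Iteration 4: no rows with manager_id in {10}; recursion stops.
Total rows emitted: 5.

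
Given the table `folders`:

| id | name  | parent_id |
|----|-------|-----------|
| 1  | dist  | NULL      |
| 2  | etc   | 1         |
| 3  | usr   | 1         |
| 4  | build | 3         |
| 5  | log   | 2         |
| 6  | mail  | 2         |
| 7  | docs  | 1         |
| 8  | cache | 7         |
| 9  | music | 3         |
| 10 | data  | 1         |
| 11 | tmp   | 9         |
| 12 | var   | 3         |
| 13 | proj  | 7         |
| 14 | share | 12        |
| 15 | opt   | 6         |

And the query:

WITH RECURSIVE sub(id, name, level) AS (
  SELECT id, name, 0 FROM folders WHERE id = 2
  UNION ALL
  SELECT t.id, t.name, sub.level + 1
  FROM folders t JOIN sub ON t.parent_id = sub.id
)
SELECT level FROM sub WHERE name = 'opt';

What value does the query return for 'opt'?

Base: id=2 (etc) at level 0.
Iteration 1: rows with parent_id in {2} -> log (id 5, level 1), mail (id 6, level 1).
Iteration 2: rows with parent_id in {5,6} -> opt (id 15, level 2).
Iteration 3: no rows with parent_id in {15}; recursion stops.

2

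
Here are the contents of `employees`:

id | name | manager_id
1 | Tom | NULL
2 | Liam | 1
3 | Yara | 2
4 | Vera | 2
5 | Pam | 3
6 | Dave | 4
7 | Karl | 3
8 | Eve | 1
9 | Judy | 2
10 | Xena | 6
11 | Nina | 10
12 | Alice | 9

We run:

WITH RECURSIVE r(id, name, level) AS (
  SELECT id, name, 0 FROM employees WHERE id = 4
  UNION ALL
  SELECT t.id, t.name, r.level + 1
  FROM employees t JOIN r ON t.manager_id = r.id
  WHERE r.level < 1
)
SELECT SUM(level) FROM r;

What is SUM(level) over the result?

Base: id=4 (Vera) at level 0.
Iteration 1: rows with manager_id in {4} -> Dave (id 6, level 1).
Iteration 2: level < 1 fails for all current rows; recursion stops.
SUM(level) = 0 + 1 = 1.

1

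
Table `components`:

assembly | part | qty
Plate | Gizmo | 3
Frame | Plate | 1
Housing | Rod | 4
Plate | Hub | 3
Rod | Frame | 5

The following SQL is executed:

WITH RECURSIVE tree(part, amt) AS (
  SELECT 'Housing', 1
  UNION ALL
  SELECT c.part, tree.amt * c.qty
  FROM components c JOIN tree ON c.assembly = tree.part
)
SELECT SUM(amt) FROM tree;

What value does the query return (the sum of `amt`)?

165

Base: (Housing, amt=1).
Iteration 1: components of {Housing} -> Rod = 1*4 = 4.
Iteration 2: components of {Rod} -> Frame = 4*5 = 20.
Iteration 3: components of {Frame} -> Plate = 20*1 = 20.
Iteration 4: components of {Plate} -> Gizmo = 20*3 = 60, Hub = 20*3 = 60.
Iteration 5: no further components; recursion stops.
SUM(amt) = 1 + 4 + 20 + 20 + 60 + 60 = 165.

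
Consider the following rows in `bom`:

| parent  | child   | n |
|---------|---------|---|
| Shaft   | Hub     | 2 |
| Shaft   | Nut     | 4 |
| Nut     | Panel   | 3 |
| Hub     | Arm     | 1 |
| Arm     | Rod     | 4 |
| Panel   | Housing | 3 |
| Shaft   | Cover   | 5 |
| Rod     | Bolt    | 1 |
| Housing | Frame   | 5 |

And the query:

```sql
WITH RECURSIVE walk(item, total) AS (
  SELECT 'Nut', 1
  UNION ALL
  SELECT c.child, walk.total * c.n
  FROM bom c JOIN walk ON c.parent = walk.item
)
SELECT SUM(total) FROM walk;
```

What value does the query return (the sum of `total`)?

58

Base: (Nut, total=1).
Iteration 1: components of {Nut} -> Panel = 1*3 = 3.
Iteration 2: components of {Panel} -> Housing = 3*3 = 9.
Iteration 3: components of {Housing} -> Frame = 9*5 = 45.
Iteration 4: no further components; recursion stops.
SUM(total) = 1 + 3 + 9 + 45 = 58.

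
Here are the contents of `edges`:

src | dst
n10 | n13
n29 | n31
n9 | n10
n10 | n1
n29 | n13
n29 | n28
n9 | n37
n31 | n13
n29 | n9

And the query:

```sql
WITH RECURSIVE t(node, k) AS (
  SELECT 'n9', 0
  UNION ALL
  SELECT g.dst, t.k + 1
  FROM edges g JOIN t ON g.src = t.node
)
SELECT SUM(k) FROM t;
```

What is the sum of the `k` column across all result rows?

6

Base: (n9, k=0).
Iteration 1: edges from {n9} -> (n10, k=1), (n37, k=1).
Iteration 2: edges from {n10,n37} -> (n1, k=2), (n13, k=2).
Iteration 3: no outgoing edges from {n1,n13}; recursion stops.
SUM(k) = 0 + 1 + 1 + 2 + 2 = 6.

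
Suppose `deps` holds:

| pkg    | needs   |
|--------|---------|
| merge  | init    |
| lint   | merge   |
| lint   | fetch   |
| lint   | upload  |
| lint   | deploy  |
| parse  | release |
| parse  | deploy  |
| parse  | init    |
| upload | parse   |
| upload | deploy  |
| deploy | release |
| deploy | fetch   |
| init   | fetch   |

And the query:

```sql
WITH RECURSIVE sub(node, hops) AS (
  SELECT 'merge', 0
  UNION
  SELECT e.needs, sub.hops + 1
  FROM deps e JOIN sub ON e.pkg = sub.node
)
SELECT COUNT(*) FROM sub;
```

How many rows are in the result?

3

Base: (merge, hops=0).
Iteration 1: edges from {merge} -> (init, hops=1).
Iteration 2: edges from {init} -> (fetch, hops=2).
Iteration 3: no outgoing edges from {fetch}; recursion stops.
Total rows emitted: 3.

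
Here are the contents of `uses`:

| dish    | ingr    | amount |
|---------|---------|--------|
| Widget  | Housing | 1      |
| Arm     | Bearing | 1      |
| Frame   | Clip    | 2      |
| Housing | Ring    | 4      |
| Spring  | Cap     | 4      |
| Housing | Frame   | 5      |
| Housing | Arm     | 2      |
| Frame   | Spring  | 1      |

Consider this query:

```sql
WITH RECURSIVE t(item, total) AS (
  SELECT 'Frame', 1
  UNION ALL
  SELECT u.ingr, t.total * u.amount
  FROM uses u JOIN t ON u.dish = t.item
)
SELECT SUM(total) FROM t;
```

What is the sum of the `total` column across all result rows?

8

Base: (Frame, total=1).
Iteration 1: components of {Frame} -> Clip = 1*2 = 2, Spring = 1*1 = 1.
Iteration 2: components of {Clip,Spring} -> Cap = 1*4 = 4.
Iteration 3: no further components; recursion stops.
SUM(total) = 1 + 2 + 1 + 4 = 8.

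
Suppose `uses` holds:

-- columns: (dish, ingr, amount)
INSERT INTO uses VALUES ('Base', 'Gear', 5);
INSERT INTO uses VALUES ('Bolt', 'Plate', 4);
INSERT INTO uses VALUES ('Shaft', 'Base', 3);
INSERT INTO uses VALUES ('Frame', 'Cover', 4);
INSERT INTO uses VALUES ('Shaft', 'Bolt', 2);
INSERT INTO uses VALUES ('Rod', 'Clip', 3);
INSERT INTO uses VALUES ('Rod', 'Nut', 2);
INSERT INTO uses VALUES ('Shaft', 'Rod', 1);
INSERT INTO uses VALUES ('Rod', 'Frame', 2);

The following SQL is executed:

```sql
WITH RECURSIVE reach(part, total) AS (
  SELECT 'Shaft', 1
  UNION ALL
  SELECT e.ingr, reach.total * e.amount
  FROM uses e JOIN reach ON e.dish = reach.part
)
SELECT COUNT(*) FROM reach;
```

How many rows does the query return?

10

Base: (Shaft, total=1).
Iteration 1: components of {Shaft} -> Base = 1*3 = 3, Bolt = 1*2 = 2, Rod = 1*1 = 1.
Iteration 2: components of {Base,Bolt,Rod} -> Clip = 1*3 = 3, Frame = 1*2 = 2, Gear = 3*5 = 15, Nut = 1*2 = 2, Plate = 2*4 = 8.
Iteration 3: components of {Clip,Frame,Gear,Nut,Plate} -> Cover = 2*4 = 8.
Iteration 4: no further components; recursion stops.
Total rows emitted: 10.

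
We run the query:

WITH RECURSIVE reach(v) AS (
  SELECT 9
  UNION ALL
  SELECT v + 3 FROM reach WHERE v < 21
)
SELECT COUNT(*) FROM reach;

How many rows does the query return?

Base: v=9.
Iteration 1: 9 < 21 holds -> v = 9 + 3 = 12.
Iteration 2: 12 < 21 holds -> v = 12 + 3 = 15.
Iteration 3: 15 < 21 holds -> v = 15 + 3 = 18.
Iteration 4: 18 < 21 holds -> v = 18 + 3 = 21.
Iteration 5: 21 < 21 fails; recursion stops.
Total rows emitted: 5.

5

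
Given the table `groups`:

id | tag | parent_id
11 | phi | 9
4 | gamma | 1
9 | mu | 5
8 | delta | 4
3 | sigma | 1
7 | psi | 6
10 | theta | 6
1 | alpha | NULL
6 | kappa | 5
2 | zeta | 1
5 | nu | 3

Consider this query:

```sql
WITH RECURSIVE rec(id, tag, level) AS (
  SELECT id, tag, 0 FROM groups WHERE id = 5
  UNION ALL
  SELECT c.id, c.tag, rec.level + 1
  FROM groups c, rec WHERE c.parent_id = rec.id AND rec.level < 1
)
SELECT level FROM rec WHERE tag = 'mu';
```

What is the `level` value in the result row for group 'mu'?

1

Base: id=5 (nu) at level 0.
Iteration 1: rows with parent_id in {5} -> kappa (id 6, level 1), mu (id 9, level 1).
Iteration 2: level < 1 fails for all current rows; recursion stops.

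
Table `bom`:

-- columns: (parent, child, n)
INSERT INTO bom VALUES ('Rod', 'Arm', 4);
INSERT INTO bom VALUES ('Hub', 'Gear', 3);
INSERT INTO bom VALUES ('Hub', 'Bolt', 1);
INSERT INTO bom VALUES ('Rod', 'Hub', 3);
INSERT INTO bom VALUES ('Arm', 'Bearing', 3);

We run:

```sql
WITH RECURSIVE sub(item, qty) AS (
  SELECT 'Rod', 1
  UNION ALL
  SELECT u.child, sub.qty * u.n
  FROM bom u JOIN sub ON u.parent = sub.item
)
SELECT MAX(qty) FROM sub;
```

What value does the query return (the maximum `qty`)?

12

Base: (Rod, qty=1).
Iteration 1: components of {Rod} -> Arm = 1*4 = 4, Hub = 1*3 = 3.
Iteration 2: components of {Arm,Hub} -> Bearing = 4*3 = 12, Bolt = 3*1 = 3, Gear = 3*3 = 9.
Iteration 3: no further components; recursion stops.
qty values: 1, 4, 3, 12, 9, 3; the maximum is 12.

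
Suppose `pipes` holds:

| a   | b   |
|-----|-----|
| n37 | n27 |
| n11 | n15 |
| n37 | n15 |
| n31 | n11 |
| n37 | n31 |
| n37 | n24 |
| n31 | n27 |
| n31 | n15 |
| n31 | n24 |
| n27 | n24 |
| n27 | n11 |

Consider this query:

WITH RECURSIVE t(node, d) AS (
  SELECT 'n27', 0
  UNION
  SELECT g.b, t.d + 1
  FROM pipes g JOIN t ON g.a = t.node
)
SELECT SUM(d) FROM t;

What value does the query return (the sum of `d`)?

Base: (n27, d=0).
Iteration 1: edges from {n27} -> (n11, d=1), (n24, d=1).
Iteration 2: edges from {n11,n24} -> (n15, d=2).
Iteration 3: no outgoing edges from {n15}; recursion stops.
SUM(d) = 0 + 1 + 1 + 2 = 4.

4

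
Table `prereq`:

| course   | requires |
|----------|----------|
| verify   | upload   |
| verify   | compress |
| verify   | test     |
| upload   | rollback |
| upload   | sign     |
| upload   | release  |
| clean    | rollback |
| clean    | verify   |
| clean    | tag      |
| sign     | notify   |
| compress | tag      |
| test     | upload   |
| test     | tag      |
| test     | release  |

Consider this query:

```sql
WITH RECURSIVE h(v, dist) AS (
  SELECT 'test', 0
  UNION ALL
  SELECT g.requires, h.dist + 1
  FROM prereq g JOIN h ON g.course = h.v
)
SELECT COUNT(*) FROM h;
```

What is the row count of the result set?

8

Base: (test, dist=0).
Iteration 1: edges from {test} -> (release, dist=1), (tag, dist=1), (upload, dist=1).
Iteration 2: edges from {release,tag,upload} -> (release, dist=2), (rollback, dist=2), (sign, dist=2).
Iteration 3: edges from {release,rollback,sign} -> (notify, dist=3).
Iteration 4: no outgoing edges from {notify}; recursion stops.
Total rows emitted: 8.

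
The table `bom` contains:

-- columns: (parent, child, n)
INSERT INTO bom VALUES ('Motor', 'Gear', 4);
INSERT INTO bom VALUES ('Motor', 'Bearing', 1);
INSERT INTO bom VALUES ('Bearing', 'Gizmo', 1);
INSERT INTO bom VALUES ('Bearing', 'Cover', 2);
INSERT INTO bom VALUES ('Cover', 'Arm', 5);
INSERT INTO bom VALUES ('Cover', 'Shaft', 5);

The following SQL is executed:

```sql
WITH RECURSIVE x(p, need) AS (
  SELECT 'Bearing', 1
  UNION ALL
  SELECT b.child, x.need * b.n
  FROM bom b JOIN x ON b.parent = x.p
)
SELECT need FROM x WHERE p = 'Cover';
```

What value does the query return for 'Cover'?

Base: (Bearing, need=1).
Iteration 1: components of {Bearing} -> Cover = 1*2 = 2, Gizmo = 1*1 = 1.
Iteration 2: components of {Cover,Gizmo} -> Arm = 2*5 = 10, Shaft = 2*5 = 10.
Iteration 3: no further components; recursion stops.

2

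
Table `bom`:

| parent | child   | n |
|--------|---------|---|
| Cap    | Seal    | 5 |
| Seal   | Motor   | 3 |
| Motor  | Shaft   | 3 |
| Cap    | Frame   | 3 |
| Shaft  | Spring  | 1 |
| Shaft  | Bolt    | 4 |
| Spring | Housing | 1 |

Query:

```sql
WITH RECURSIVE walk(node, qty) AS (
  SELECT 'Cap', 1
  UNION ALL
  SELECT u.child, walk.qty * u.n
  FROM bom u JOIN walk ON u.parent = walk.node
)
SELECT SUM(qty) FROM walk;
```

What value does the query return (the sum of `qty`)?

Base: (Cap, qty=1).
Iteration 1: components of {Cap} -> Frame = 1*3 = 3, Seal = 1*5 = 5.
Iteration 2: components of {Frame,Seal} -> Motor = 5*3 = 15.
Iteration 3: components of {Motor} -> Shaft = 15*3 = 45.
Iteration 4: components of {Shaft} -> Bolt = 45*4 = 180, Spring = 45*1 = 45.
Iteration 5: components of {Bolt,Spring} -> Housing = 45*1 = 45.
Iteration 6: no further components; recursion stops.
SUM(qty) = 1 + 5 + 3 + 15 + 45 + 45 + 180 + 45 = 339.

339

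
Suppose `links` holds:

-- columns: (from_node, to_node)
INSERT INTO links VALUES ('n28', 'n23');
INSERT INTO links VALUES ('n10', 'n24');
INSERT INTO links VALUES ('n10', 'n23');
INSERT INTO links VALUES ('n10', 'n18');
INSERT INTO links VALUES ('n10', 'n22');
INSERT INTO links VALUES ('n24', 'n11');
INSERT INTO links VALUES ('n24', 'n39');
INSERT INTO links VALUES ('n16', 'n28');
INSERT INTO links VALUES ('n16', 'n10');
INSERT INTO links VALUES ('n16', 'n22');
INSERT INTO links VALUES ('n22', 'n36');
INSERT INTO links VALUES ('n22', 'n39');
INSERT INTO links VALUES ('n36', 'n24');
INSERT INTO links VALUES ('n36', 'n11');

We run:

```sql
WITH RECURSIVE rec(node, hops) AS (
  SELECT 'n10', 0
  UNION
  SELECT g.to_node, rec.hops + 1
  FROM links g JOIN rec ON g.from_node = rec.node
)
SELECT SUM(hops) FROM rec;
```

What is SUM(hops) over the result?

24

Base: (n10, hops=0).
Iteration 1: edges from {n10} -> (n18, hops=1), (n22, hops=1), (n23, hops=1), (n24, hops=1).
Iteration 2: edges from {n18,n22,n23,n24} -> (n11, hops=2), (n36, hops=2), (n39, hops=2). [UNION drops 1 duplicate row(s)]
Iteration 3: edges from {n11,n36,n39} -> (n11, hops=3), (n24, hops=3).
Iteration 4: edges from {n11,n24} -> (n11, hops=4), (n39, hops=4).
Iteration 5: no outgoing edges from {n11,n39}; recursion stops.
SUM(hops) = 0 + 1 + 1 + 1 + 1 + 2 + 2 + 2 + 3 + 3 + 4 + 4 = 24.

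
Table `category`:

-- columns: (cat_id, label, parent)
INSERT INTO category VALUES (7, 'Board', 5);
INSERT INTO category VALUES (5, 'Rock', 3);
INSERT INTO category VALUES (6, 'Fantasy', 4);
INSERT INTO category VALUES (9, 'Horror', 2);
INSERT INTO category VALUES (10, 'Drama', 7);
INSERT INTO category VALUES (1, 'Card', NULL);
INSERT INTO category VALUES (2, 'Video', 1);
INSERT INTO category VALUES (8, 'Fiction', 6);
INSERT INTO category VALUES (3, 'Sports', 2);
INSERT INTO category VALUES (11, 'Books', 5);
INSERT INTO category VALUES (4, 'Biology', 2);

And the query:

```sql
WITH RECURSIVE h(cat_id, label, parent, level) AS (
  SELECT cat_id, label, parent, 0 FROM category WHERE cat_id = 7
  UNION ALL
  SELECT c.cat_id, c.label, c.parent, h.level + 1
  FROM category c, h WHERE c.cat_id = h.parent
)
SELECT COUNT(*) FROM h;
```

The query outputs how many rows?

Base: cat_id=7 (Board), parent=5, level 0.
Iteration 1: join on cat_id=5 -> Rock (id 5, parent=3, level 1).
Iteration 2: join on cat_id=3 -> Sports (id 3, parent=2, level 2).
Iteration 3: join on cat_id=2 -> Video (id 2, parent=1, level 3).
Iteration 4: join on cat_id=1 -> Card (id 1, parent=NULL, level 4).
Iteration 5: parent is NULL; no match; recursion stops.
Total rows emitted: 5.

5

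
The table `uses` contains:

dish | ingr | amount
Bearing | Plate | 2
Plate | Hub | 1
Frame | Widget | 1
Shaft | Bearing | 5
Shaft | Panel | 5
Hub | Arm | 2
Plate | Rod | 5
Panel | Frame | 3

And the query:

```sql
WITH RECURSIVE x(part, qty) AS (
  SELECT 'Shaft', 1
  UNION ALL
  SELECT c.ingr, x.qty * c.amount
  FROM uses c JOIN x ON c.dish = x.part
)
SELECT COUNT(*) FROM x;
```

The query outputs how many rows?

Base: (Shaft, qty=1).
Iteration 1: components of {Shaft} -> Bearing = 1*5 = 5, Panel = 1*5 = 5.
Iteration 2: components of {Bearing,Panel} -> Frame = 5*3 = 15, Plate = 5*2 = 10.
Iteration 3: components of {Frame,Plate} -> Hub = 10*1 = 10, Rod = 10*5 = 50, Widget = 15*1 = 15.
Iteration 4: components of {Hub,Rod,Widget} -> Arm = 10*2 = 20.
Iteration 5: no further components; recursion stops.
Total rows emitted: 9.

9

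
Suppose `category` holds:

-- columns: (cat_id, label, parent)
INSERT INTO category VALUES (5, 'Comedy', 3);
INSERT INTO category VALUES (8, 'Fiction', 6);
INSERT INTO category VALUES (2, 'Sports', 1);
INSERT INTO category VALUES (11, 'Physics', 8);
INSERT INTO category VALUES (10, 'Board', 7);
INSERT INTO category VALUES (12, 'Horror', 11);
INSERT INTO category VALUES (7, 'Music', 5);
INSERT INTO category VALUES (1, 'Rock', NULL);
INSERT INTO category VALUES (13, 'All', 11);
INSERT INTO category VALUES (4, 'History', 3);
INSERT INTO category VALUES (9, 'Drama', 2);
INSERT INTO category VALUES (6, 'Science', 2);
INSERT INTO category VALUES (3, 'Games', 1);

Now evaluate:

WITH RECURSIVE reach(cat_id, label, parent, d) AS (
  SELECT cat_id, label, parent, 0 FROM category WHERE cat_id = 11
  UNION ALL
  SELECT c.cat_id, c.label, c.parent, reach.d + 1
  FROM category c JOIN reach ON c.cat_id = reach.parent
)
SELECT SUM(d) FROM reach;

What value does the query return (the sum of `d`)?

Base: cat_id=11 (Physics), parent=8, d 0.
Iteration 1: join on cat_id=8 -> Fiction (id 8, parent=6, d 1).
Iteration 2: join on cat_id=6 -> Science (id 6, parent=2, d 2).
Iteration 3: join on cat_id=2 -> Sports (id 2, parent=1, d 3).
Iteration 4: join on cat_id=1 -> Rock (id 1, parent=NULL, d 4).
Iteration 5: parent is NULL; no match; recursion stops.
SUM(d) = 0 + 1 + 2 + 3 + 4 = 10.

10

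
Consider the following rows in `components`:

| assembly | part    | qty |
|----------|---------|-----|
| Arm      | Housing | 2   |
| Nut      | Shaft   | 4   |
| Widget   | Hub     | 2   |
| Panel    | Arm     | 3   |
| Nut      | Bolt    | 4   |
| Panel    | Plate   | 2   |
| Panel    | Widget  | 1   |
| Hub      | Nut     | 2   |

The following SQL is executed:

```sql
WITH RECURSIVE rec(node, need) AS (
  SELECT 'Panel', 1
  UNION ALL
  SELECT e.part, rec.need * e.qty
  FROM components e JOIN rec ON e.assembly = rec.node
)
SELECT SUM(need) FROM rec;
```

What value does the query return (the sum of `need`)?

51

Base: (Panel, need=1).
Iteration 1: components of {Panel} -> Arm = 1*3 = 3, Plate = 1*2 = 2, Widget = 1*1 = 1.
Iteration 2: components of {Arm,Plate,Widget} -> Housing = 3*2 = 6, Hub = 1*2 = 2.
Iteration 3: components of {Housing,Hub} -> Nut = 2*2 = 4.
Iteration 4: components of {Nut} -> Bolt = 4*4 = 16, Shaft = 4*4 = 16.
Iteration 5: no further components; recursion stops.
SUM(need) = 1 + 1 + 2 + 3 + 2 + 6 + 4 + 16 + 16 = 51.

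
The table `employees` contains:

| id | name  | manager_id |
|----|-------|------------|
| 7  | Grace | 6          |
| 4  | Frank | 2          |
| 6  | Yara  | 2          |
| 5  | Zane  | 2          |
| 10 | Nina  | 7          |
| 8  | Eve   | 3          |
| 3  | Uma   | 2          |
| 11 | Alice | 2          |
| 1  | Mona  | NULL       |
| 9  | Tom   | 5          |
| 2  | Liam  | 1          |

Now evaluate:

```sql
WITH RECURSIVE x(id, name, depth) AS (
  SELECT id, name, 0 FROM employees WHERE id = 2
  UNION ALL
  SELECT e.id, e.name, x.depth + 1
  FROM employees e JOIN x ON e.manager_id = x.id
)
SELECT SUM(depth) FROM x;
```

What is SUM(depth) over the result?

14

Base: id=2 (Liam) at depth 0.
Iteration 1: rows with manager_id in {2} -> Uma (id 3, depth 1), Frank (id 4, depth 1), Zane (id 5, depth 1), Yara (id 6, depth 1), Alice (id 11, depth 1).
Iteration 2: rows with manager_id in {3,4,5,6,11} -> Grace (id 7, depth 2), Eve (id 8, depth 2), Tom (id 9, depth 2).
Iteration 3: rows with manager_id in {7,8,9} -> Nina (id 10, depth 3).
Iteration 4: no rows with manager_id in {10}; recursion stops.
SUM(depth) = 0 + 1 + 1 + 1 + 1 + 1 + 2 + 2 + 2 + 3 = 14.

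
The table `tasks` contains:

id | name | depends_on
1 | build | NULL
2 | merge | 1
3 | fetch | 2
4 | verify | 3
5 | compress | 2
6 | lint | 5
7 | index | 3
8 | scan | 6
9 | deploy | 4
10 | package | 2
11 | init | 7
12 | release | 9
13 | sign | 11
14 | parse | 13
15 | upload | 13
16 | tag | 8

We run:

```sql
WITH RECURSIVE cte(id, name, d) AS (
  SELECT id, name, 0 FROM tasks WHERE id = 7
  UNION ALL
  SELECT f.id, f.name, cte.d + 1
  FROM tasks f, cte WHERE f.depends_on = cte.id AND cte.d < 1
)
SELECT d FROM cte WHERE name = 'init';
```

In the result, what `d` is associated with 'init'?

1

Base: id=7 (index) at d 0.
Iteration 1: rows with depends_on in {7} -> init (id 11, d 1).
Iteration 2: d < 1 fails for all current rows; recursion stops.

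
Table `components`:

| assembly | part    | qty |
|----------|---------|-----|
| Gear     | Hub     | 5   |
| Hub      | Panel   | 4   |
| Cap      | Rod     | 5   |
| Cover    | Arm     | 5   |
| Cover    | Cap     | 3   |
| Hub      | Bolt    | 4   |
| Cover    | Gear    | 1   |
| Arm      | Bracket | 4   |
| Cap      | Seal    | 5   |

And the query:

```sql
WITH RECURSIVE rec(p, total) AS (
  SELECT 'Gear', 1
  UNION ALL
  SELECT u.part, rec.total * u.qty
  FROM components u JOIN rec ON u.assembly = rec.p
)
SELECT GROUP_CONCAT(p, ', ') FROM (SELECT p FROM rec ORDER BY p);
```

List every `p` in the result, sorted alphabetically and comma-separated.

Bolt, Gear, Hub, Panel

Base: (Gear, total=1).
Iteration 1: components of {Gear} -> Hub = 1*5 = 5.
Iteration 2: components of {Hub} -> Bolt = 5*4 = 20, Panel = 5*4 = 20.
Iteration 3: no further components; recursion stops.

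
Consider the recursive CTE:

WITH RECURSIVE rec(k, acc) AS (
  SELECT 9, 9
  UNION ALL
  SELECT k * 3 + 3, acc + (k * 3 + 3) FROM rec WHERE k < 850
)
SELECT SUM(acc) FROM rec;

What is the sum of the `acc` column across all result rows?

Base: k=9, acc=9.
Iteration 1: 9 < 850 holds -> k = 9 * 3 + 3 = 30, acc = 9 + 30 = 39.
Iteration 2: 30 < 850 holds -> k = 30 * 3 + 3 = 93, acc = 39 + 93 = 132.
Iteration 3: 93 < 850 holds -> k = 93 * 3 + 3 = 282, acc = 132 + 282 = 414.
Iteration 4: 282 < 850 holds -> k = 282 * 3 + 3 = 849, acc = 414 + 849 = 1263.
Iteration 5: 849 < 850 holds -> k = 849 * 3 + 3 = 2550, acc = 1263 + 2550 = 3813.
Iteration 6: 2550 < 850 fails; recursion stops.
SUM(acc) = 9 + 39 + 132 + 414 + 1263 + 3813 = 5670.

5670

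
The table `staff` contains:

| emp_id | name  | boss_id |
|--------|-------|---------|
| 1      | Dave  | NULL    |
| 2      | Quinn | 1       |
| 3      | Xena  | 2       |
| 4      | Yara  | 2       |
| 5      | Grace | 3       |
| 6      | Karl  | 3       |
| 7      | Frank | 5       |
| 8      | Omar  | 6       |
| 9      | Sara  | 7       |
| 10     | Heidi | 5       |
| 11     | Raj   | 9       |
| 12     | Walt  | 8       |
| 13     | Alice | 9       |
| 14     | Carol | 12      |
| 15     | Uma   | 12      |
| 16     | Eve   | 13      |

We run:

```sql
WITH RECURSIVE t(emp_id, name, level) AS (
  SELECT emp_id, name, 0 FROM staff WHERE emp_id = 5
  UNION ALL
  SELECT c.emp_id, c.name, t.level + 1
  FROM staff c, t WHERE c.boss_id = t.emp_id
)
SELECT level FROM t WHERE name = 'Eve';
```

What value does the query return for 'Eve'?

4

Base: emp_id=5 (Grace) at level 0.
Iteration 1: rows with boss_id in {5} -> Frank (id 7, level 1), Heidi (id 10, level 1).
Iteration 2: rows with boss_id in {7,10} -> Sara (id 9, level 2).
Iteration 3: rows with boss_id in {9} -> Raj (id 11, level 3), Alice (id 13, level 3).
Iteration 4: rows with boss_id in {11,13} -> Eve (id 16, level 4).
Iteration 5: no rows with boss_id in {16}; recursion stops.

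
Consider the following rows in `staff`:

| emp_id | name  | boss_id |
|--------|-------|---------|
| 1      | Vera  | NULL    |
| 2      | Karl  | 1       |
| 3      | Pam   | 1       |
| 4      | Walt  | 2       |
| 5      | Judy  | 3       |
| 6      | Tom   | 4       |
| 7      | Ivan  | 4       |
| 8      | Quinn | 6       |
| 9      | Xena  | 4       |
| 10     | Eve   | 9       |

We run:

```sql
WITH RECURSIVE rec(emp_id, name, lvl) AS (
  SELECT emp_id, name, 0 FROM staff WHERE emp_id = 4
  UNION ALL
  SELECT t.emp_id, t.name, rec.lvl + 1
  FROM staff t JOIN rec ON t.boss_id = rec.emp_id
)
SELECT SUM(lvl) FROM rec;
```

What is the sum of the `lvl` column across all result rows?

Base: emp_id=4 (Walt) at lvl 0.
Iteration 1: rows with boss_id in {4} -> Tom (id 6, lvl 1), Ivan (id 7, lvl 1), Xena (id 9, lvl 1).
Iteration 2: rows with boss_id in {6,7,9} -> Quinn (id 8, lvl 2), Eve (id 10, lvl 2).
Iteration 3: no rows with boss_id in {8,10}; recursion stops.
SUM(lvl) = 0 + 1 + 1 + 1 + 2 + 2 = 7.

7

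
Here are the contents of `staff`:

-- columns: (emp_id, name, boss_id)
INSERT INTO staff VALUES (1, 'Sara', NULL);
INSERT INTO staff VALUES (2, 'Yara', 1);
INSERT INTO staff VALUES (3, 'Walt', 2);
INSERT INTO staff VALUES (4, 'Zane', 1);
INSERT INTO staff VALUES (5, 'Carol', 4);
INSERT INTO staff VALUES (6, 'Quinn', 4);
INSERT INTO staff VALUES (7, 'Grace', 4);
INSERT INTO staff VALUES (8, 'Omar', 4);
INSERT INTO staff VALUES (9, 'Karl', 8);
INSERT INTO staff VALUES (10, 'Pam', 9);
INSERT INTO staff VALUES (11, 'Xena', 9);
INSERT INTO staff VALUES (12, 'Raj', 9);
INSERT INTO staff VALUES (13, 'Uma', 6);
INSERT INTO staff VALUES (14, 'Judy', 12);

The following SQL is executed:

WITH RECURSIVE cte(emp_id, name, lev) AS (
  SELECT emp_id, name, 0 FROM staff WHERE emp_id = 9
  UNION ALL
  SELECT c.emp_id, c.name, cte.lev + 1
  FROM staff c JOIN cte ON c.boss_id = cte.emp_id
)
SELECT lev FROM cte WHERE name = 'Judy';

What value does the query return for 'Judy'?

2

Base: emp_id=9 (Karl) at lev 0.
Iteration 1: rows with boss_id in {9} -> Pam (id 10, lev 1), Xena (id 11, lev 1), Raj (id 12, lev 1).
Iteration 2: rows with boss_id in {10,11,12} -> Judy (id 14, lev 2).
Iteration 3: no rows with boss_id in {14}; recursion stops.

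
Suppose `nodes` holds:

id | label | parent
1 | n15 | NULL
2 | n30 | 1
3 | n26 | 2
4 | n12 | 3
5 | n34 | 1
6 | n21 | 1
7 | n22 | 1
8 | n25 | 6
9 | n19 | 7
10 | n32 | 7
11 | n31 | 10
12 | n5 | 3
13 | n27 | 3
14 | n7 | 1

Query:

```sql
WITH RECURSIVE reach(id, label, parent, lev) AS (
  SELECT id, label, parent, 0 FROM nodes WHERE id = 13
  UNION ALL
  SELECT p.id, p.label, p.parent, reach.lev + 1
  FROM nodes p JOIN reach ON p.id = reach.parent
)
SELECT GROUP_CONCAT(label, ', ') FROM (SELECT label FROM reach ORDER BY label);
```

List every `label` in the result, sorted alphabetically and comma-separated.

n15, n26, n27, n30

Base: id=13 (n27), parent=3, lev 0.
Iteration 1: join on id=3 -> n26 (id 3, parent=2, lev 1).
Iteration 2: join on id=2 -> n30 (id 2, parent=1, lev 2).
Iteration 3: join on id=1 -> n15 (id 1, parent=NULL, lev 3).
Iteration 4: parent is NULL; no match; recursion stops.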